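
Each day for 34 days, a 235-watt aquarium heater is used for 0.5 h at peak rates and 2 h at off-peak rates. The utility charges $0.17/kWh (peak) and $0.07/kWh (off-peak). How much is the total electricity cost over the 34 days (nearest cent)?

Peak energy = 0.235 kW × 0.5 h × 34 = 3.995 kWh
Off-peak energy = 0.235 kW × 2 h × 34 = 15.98 kWh
Cost = 3.995 × $0.17 + 15.98 × $0.07 = $0.67915 + $1.1186 = $1.80

$1.80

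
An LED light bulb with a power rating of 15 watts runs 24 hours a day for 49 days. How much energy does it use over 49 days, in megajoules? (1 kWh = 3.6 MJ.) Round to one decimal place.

Runtime = 24 h × 49 = 1176 h
Energy = 0.015 kW × 1176 h = 17.64 kWh
= 17.64 × 3.6 MJ = 63.5 MJ

63.5 MJ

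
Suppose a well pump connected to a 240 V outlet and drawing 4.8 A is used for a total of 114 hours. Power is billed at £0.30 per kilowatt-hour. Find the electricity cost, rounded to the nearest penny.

Power = 4.8 A × 240 V = 1152 W = 1.152 kW
Energy = 1.152 kW × 114 h = 131.328 kWh
Cost = 131.328 kWh × £0.30/kWh = £39.40

£39.40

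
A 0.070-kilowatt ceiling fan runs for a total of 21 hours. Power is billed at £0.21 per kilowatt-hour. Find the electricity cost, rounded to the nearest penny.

Energy = 0.07 kW × 21 h = 1.47 kWh
Cost = 1.47 kWh × £0.21/kWh = £0.31

£0.31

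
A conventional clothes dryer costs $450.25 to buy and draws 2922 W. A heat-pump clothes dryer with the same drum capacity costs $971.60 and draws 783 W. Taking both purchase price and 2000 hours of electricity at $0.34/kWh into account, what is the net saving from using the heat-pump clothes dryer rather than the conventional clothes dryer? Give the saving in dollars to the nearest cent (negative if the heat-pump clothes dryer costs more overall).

$933.17

conventional clothes dryer: $450.25 + (2922/1000) kW × 2000 h × $0.34 = $450.25 + $1986.96 = $2437.21
heat-pump clothes dryer: $971.60 + (783/1000) kW × 2000 h × $0.34 = $971.60 + $532.44 = $1504.04
Saving = $2437.21 − $1504.04 = $933.17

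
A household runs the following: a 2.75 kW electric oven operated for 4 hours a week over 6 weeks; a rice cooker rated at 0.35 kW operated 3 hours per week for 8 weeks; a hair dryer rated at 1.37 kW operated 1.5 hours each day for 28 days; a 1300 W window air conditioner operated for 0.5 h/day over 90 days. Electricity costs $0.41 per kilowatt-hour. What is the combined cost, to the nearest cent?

$78.08

electric oven: Runtime = 4 h/week × 6 weeks = 24 h
electric oven: 2.75 kW × 24 h = 66 kWh
rice cooker: Runtime = 3 h/week × 8 weeks = 24 h
rice cooker: 0.35 kW × 24 h = 8.4 kWh
hair dryer: Runtime = 1.5 h/day × 28 days = 42 h
hair dryer: 1.37 kW × 42 h = 57.54 kWh
window air conditioner: Runtime = 0.5 h/day × 90 days = 45 h
window air conditioner: 1.3 kW × 45 h = 58.5 kWh
Total energy = 190.44 kWh
Cost = 190.44 × $0.41 = $78.08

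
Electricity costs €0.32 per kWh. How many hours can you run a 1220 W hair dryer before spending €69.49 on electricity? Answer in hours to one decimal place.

Energy available = €69.49 ÷ €0.32/kWh = 217.1563 kWh
Hours = 217.1563 kWh ÷ 1.22 kW = 178.0 h

178.0 h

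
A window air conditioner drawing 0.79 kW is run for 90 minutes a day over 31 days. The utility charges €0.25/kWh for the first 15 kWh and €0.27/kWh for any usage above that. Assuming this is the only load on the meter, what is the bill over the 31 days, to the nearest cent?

Runtime = 90 min × 31 = 2790 min = 46.5 h
Energy = 0.79 kW × 46.5 h = 36.735 kWh
Tier 1 (0–15 kWh): 15 × €0.25 = €3.75
Above 15 kWh: 21.735 × €0.27 = €5.86845
Bill = €9.62

€9.62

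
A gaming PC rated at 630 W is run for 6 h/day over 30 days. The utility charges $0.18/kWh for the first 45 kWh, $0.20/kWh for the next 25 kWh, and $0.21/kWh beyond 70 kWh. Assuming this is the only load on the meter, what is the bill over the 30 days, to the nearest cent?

Runtime = 6 h/day × 30 days = 180 h
Energy = 0.63 kW × 180 h = 113.4 kWh
Tier 1 (0–45 kWh): 45 × $0.18 = $8.1
Tier 2 (45–70 kWh): 25 × $0.20 = $5
Above 70 kWh: 43.4 × $0.21 = $9.114
Bill = $22.21

$22.21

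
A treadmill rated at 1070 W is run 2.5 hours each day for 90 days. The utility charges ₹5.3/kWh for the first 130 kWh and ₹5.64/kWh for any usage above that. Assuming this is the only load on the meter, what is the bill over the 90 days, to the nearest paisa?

Runtime = 2.5 h/day × 90 days = 225 h
Energy = 1.07 kW × 225 h = 240.75 kWh
Tier 1 (0–130 kWh): 130 × ₹5.3 = ₹689
Above 130 kWh: 110.75 × ₹5.64 = ₹624.63
Bill = ₹1313.63

₹1313.63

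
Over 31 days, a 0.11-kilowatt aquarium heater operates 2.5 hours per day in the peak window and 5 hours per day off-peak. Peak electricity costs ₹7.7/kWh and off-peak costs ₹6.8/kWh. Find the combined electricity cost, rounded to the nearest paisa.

₹181.58

Peak energy = 0.11 kW × 2.5 h × 31 = 8.525 kWh
Off-peak energy = 0.11 kW × 5 h × 31 = 17.05 kWh
Cost = 8.525 × ₹7.7 + 17.05 × ₹6.8 = ₹65.6425 + ₹115.94 = ₹181.58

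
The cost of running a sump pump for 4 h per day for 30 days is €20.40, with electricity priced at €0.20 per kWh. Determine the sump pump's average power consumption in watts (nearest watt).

850 W

Energy = €20.40 ÷ €0.20/kWh = 102 kWh
Runtime = 4 h/day × 30 days = 120 h
Power = 102 kWh ÷ 120 h = 0.85 kW = 850 W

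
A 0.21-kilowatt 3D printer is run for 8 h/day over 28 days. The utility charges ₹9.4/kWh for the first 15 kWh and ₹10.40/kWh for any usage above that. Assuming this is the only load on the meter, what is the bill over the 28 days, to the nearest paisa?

₹474.22

Runtime = 8 h/day × 28 days = 224 h
Energy = 0.21 kW × 224 h = 47.04 kWh
Tier 1 (0–15 kWh): 15 × ₹9.4 = ₹141
Above 15 kWh: 32.04 × ₹10.40 = ₹333.216
Bill = ₹474.22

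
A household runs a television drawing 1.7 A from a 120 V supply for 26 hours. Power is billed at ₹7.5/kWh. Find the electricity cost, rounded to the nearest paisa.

Power = 1.7 A × 120 V = 204 W = 0.204 kW
Energy = 0.204 kW × 26 h = 5.304 kWh
Cost = 5.304 kWh × ₹7.5/kWh = ₹39.78

₹39.78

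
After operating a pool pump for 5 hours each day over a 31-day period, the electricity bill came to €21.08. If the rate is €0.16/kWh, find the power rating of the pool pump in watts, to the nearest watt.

850 W

Energy = €21.08 ÷ €0.16/kWh = 131.75 kWh
Runtime = 5 h/day × 31 days = 155 h
Power = 131.75 kWh ÷ 155 h = 0.85 kW = 850 W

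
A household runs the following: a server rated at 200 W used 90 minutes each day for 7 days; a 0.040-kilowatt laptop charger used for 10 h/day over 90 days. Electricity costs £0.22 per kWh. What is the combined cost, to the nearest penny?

£8.38

server: Runtime = 90 min × 7 = 630 min = 10.5 h
server: 0.2 kW × 10.5 h = 2.1 kWh
laptop charger: Runtime = 10 h/day × 90 days = 900 h
laptop charger: 0.04 kW × 900 h = 36 kWh
Total energy = 38.1 kWh
Cost = 38.1 × £0.22 = £8.38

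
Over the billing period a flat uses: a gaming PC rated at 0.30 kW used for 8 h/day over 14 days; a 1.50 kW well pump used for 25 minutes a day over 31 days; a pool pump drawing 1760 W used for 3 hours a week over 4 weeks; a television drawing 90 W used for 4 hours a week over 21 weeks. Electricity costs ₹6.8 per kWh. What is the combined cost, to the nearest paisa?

₹555.25

gaming PC: Runtime = 8 h/day × 14 days = 112 h
gaming PC: 0.3 kW × 112 h = 33.6 kWh
well pump: Runtime = 25 min × 31 = 775 min = 12.916666… h
well pump: 1.5 kW × 12.916666… h = 19.375 kWh
pool pump: Runtime = 3 h/week × 4 weeks = 12 h
pool pump: 1.76 kW × 12 h = 21.12 kWh
television: Runtime = 4 h/week × 21 weeks = 84 h
television: 0.09 kW × 84 h = 7.56 kWh
Total energy = 81.655 kWh
Cost = 81.655 × ₹6.8 = ₹555.25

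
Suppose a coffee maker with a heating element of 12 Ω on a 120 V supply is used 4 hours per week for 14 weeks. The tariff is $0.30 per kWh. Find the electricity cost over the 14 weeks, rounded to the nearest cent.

Power = V²/R = 120²/12 = 1200 W = 1.2 kW
Runtime = 4 h/week × 14 weeks = 56 h
Energy = 1.2 kW × 56 h = 67.2 kWh
Cost = 67.2 kWh × $0.30/kWh = $20.16

$20.16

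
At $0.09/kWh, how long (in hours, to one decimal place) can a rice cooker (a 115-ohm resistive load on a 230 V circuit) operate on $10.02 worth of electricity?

Power = V²/R = 230²/115 = 460 W = 0.46 kW
Energy available = $10.02 ÷ $0.09/kWh = 111.3333 kWh
Hours = 111.3333 kWh ÷ 0.46 kW = 242.0 h

242.0 h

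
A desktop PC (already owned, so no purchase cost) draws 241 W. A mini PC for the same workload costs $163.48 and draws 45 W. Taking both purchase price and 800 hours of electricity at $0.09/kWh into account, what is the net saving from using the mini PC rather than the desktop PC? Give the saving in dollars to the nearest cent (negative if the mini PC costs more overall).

desktop PC: $0.00 + (241/1000) kW × 800 h × $0.09 = $0.00 + $17.352 = $17.352
mini PC: $163.48 + (45/1000) kW × 800 h × $0.09 = $163.48 + $3.24 = $166.72
Saving = $17.352 − $166.72 = −$149.368 → -$149.37

-$149.37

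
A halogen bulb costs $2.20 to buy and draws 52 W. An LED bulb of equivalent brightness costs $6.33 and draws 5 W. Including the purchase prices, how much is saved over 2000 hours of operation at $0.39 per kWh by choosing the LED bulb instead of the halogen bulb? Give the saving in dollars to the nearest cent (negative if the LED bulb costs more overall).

$32.53

halogen bulb: $2.20 + (52/1000) kW × 2000 h × $0.39 = $2.20 + $40.56 = $42.76
LED bulb: $6.33 + (5/1000) kW × 2000 h × $0.39 = $6.33 + $3.9 = $10.23
Saving = $42.76 − $10.23 = $32.53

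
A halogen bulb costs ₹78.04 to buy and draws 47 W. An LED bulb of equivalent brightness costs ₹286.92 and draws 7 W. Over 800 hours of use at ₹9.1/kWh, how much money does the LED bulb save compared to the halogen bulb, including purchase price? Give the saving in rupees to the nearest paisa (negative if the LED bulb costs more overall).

₹82.32

halogen bulb: ₹78.04 + (47/1000) kW × 800 h × ₹9.1 = ₹78.04 + ₹342.16 = ₹420.2
LED bulb: ₹286.92 + (7/1000) kW × 800 h × ₹9.1 = ₹286.92 + ₹50.96 = ₹337.88
Saving = ₹420.2 − ₹337.88 = ₹82.32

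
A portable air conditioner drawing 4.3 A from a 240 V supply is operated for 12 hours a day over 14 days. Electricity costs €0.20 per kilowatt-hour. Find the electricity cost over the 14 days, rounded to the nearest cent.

€34.68

Power = 4.3 A × 240 V = 1032 W = 1.032 kW
Runtime = 12 h/day × 14 days = 168 h
Energy = 1.032 kW × 168 h = 173.376 kWh
Cost = 173.376 kWh × €0.20/kWh = €34.68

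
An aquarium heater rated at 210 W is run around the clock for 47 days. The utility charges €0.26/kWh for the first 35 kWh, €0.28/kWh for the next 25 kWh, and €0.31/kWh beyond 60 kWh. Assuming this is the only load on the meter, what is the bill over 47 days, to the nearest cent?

€70.93

Runtime = 24 h × 47 = 1128 h
Energy = 0.21 kW × 1128 h = 236.88 kWh
Tier 1 (0–35 kWh): 35 × €0.26 = €9.1
Tier 2 (35–60 kWh): 25 × €0.28 = €7
Above 60 kWh: 176.88 × €0.31 = €54.8328
Bill = €70.93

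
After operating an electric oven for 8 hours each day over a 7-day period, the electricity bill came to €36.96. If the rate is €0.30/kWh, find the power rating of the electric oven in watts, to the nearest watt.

2200 W

Energy = €36.96 ÷ €0.30/kWh = 123.2 kWh
Runtime = 8 h/day × 7 days = 56 h
Power = 123.2 kWh ÷ 56 h = 2.2 kW = 2200 W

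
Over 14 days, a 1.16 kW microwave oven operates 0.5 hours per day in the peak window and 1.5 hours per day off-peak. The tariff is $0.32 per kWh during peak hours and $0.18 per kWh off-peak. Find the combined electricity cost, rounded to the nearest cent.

Peak energy = 1.16 kW × 0.5 h × 14 = 8.12 kWh
Off-peak energy = 1.16 kW × 1.5 h × 14 = 24.36 kWh
Cost = 8.12 × $0.32 + 24.36 × $0.18 = $2.5984 + $4.3848 = $6.98

$6.98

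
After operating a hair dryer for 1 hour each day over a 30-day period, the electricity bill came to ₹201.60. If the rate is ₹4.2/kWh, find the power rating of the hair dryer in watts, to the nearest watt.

Energy = ₹201.60 ÷ ₹4.2/kWh = 48 kWh
Runtime = 1 h/day × 30 days = 30 h
Power = 48 kWh ÷ 30 h = 1.6 kW = 1600 W

1600 W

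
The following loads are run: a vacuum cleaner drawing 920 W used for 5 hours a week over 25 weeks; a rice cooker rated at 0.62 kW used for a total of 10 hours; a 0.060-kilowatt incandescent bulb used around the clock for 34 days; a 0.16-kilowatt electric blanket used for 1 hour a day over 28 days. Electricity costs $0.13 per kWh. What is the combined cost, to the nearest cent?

$22.70

vacuum cleaner: Runtime = 5 h/week × 25 weeks = 125 h
vacuum cleaner: 0.92 kW × 125 h = 115 kWh
rice cooker: 0.62 kW × 10 h = 6.2 kWh
incandescent bulb: Runtime = 24 h × 34 = 816 h
incandescent bulb: 0.06 kW × 816 h = 48.96 kWh
electric blanket: Runtime = 1 h/day × 28 days = 28 h
electric blanket: 0.16 kW × 28 h = 4.48 kWh
Total energy = 174.64 kWh
Cost = 174.64 × $0.13 = $22.70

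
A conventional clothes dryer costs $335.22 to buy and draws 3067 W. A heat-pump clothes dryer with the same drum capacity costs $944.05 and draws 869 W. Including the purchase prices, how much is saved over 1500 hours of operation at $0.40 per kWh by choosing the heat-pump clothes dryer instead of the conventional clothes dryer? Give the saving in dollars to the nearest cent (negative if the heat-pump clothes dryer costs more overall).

conventional clothes dryer: $335.22 + (3067/1000) kW × 1500 h × $0.40 = $335.22 + $1840.2 = $2175.42
heat-pump clothes dryer: $944.05 + (869/1000) kW × 1500 h × $0.40 = $944.05 + $521.4 = $1465.45
Saving = $2175.42 − $1465.45 = $709.97

$709.97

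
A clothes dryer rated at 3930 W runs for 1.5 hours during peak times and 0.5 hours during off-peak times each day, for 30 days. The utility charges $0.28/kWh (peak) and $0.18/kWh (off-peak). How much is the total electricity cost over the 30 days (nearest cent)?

$60.13

Peak energy = 3.93 kW × 1.5 h × 30 = 176.85 kWh
Off-peak energy = 3.93 kW × 0.5 h × 30 = 58.95 kWh
Cost = 176.85 × $0.28 + 58.95 × $0.18 = $49.518 + $10.611 = $60.13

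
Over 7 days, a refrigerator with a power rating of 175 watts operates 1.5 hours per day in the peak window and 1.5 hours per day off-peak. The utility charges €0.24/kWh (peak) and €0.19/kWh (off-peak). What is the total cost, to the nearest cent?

Peak energy = 0.175 kW × 1.5 h × 7 = 1.8375 kWh
Off-peak energy = 0.175 kW × 1.5 h × 7 = 1.8375 kWh
Cost = 1.8375 × €0.24 + 1.8375 × €0.19 = €0.441 + €0.349125 = €0.79

€0.79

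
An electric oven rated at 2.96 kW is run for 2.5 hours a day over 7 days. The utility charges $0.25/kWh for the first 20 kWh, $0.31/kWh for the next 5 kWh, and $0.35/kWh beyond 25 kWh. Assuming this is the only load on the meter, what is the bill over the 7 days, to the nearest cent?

Runtime = 2.5 h/day × 7 days = 17.5 h
Energy = 2.96 kW × 17.5 h = 51.8 kWh
Tier 1 (0–20 kWh): 20 × $0.25 = $5
Tier 2 (20–25 kWh): 5 × $0.31 = $1.55
Above 25 kWh: 26.8 × $0.35 = $9.38
Bill = $15.93

$15.93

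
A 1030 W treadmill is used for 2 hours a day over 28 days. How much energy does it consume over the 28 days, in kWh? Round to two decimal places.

57.68 kWh

Runtime = 2 h/day × 28 days = 56 h
Energy = 1.03 kW × 56 h = 57.68 kWh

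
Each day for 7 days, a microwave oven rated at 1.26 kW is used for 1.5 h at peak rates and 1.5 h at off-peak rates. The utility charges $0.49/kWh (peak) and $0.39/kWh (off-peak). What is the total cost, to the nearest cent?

$11.64

Peak energy = 1.26 kW × 1.5 h × 7 = 13.23 kWh
Off-peak energy = 1.26 kW × 1.5 h × 7 = 13.23 kWh
Cost = 13.23 × $0.49 + 13.23 × $0.39 = $6.4827 + $5.1597 = $11.64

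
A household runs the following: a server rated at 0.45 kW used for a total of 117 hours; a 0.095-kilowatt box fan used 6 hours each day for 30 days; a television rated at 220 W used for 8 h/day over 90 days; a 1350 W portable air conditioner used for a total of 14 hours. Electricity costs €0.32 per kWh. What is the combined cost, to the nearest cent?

€79.06

server: 0.45 kW × 117 h = 52.65 kWh
box fan: Runtime = 6 h/day × 30 days = 180 h
box fan: 0.095 kW × 180 h = 17.1 kWh
television: Runtime = 8 h/day × 90 days = 720 h
television: 0.22 kW × 720 h = 158.4 kWh
portable air conditioner: 1.35 kW × 14 h = 18.9 kWh
Total energy = 247.05 kWh
Cost = 247.05 × €0.32 = €79.06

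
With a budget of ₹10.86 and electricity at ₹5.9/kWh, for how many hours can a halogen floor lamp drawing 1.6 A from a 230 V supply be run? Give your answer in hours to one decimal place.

5.0 h

Power = 1.6 A × 230 V = 368 W = 0.368 kW
Energy available = ₹10.86 ÷ ₹5.9/kWh = 1.8407 kWh
Hours = 1.8407 kWh ÷ 0.368 kW = 5.0 h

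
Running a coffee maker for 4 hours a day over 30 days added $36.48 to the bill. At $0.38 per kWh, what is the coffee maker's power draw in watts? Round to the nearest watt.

800 W

Energy = $36.48 ÷ $0.38/kWh = 96 kWh
Runtime = 4 h/day × 30 days = 120 h
Power = 96 kWh ÷ 120 h = 0.8 kW = 800 W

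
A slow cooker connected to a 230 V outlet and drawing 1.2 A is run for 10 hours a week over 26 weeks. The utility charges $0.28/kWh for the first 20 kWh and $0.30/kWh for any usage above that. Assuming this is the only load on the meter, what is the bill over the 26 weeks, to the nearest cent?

$21.13

Power = 1.2 A × 230 V = 276 W = 0.276 kW
Runtime = 10 h/week × 26 weeks = 260 h
Energy = 0.276 kW × 260 h = 71.76 kWh
Tier 1 (0–20 kWh): 20 × $0.28 = $5.6
Above 20 kWh: 51.76 × $0.30 = $15.528
Bill = $21.13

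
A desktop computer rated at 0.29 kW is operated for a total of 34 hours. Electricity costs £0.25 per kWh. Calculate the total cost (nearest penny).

£2.47

Energy = 0.29 kW × 34 h = 9.86 kWh
Cost = 9.86 kWh × £0.25/kWh = £2.47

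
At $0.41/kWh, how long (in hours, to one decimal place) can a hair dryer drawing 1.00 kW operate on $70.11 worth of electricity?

Energy available = $70.11 ÷ $0.41/kWh = 171 kWh
Hours = 171 kWh ÷ 1 kW = 171.0 h

171.0 h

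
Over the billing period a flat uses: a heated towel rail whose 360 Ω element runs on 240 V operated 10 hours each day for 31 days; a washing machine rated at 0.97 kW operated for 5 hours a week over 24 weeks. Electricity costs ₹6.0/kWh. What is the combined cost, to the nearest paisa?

heated towel rail: Power = V²/R = 240²/360 = 160 W = 0.16 kW
heated towel rail: Runtime = 10 h/day × 31 days = 310 h
heated towel rail: 0.16 kW × 310 h = 49.6 kWh
washing machine: Runtime = 5 h/week × 24 weeks = 120 h
washing machine: 0.97 kW × 120 h = 116.4 kWh
Total energy = 166 kWh
Cost = 166 × ₹6.0 = ₹996.00

₹996.00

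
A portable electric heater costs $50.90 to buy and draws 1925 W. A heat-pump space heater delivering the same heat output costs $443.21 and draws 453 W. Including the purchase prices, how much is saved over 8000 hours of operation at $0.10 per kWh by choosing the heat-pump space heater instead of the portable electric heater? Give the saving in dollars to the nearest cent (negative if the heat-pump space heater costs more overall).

$785.29

portable electric heater: $50.90 + (1925/1000) kW × 8000 h × $0.10 = $50.90 + $1540 = $1590.9
heat-pump space heater: $443.21 + (453/1000) kW × 8000 h × $0.10 = $443.21 + $362.4 = $805.61
Saving = $1590.9 − $805.61 = $785.29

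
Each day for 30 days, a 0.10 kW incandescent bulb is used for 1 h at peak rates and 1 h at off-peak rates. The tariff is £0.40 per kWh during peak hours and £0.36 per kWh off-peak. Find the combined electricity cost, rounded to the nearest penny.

£2.28

Peak energy = 0.1 kW × 1 h × 30 = 3 kWh
Off-peak energy = 0.1 kW × 1 h × 30 = 3 kWh
Cost = 3 × £0.40 + 3 × £0.36 = £1.2 + £1.08 = £2.28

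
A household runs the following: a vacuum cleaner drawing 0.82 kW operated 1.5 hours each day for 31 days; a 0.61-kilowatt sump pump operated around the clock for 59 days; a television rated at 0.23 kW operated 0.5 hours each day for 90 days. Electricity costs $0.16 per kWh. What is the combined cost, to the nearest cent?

vacuum cleaner: Runtime = 1.5 h/day × 31 days = 46.5 h
vacuum cleaner: 0.82 kW × 46.5 h = 38.13 kWh
sump pump: Runtime = 24 h × 59 = 1416 h
sump pump: 0.61 kW × 1416 h = 863.76 kWh
television: Runtime = 0.5 h/day × 90 days = 45 h
television: 0.23 kW × 45 h = 10.35 kWh
Total energy = 912.24 kWh
Cost = 912.24 × $0.16 = $145.96

$145.96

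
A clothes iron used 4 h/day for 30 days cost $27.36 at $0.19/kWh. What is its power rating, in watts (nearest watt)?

1200 W

Energy = $27.36 ÷ $0.19/kWh = 144 kWh
Runtime = 4 h/day × 30 days = 120 h
Power = 144 kWh ÷ 120 h = 1.2 kW = 1200 W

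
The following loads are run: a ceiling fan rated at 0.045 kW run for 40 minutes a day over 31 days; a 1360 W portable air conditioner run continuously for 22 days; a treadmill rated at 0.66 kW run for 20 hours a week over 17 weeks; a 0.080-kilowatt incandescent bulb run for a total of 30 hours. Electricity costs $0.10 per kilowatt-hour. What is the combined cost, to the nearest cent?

$94.58

ceiling fan: Runtime = 40 min × 31 = 1240 min = 20.666666… h
ceiling fan: 0.045 kW × 20.666666… h = 0.93 kWh
portable air conditioner: Runtime = 24 h × 22 = 528 h
portable air conditioner: 1.36 kW × 528 h = 718.08 kWh
treadmill: Runtime = 20 h/week × 17 weeks = 340 h
treadmill: 0.66 kW × 340 h = 224.4 kWh
incandescent bulb: 0.08 kW × 30 h = 2.4 kWh
Total energy = 945.81 kWh
Cost = 945.81 × $0.10 = $94.58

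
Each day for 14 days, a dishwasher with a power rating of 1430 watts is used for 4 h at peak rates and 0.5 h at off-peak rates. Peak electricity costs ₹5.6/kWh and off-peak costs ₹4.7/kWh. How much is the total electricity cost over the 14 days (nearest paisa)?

Peak energy = 1.43 kW × 4 h × 14 = 80.08 kWh
Off-peak energy = 1.43 kW × 0.5 h × 14 = 10.01 kWh
Cost = 80.08 × ₹5.6 + 10.01 × ₹4.7 = ₹448.448 + ₹47.047 = ₹495.50

₹495.50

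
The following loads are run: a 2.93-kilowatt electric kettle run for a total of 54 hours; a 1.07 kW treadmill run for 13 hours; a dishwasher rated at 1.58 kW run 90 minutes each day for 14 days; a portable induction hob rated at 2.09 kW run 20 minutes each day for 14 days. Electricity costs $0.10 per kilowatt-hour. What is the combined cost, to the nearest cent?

$21.51

electric kettle: 2.93 kW × 54 h = 158.22 kWh
treadmill: 1.07 kW × 13 h = 13.91 kWh
dishwasher: Runtime = 90 min × 14 = 1260 min = 21 h
dishwasher: 1.58 kW × 21 h = 33.18 kWh
portable induction hob: Runtime = 20 min × 14 = 280 min = 4.666666… h
portable induction hob: 2.09 kW × 4.666666… h = 9.753333… kWh
Total energy = 215.063333… kWh
Cost = 215.063333… × $0.10 = $21.51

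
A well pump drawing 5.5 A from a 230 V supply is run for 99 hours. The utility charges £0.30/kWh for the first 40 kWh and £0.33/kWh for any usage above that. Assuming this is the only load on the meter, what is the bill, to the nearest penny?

£40.13

Power = 5.5 A × 230 V = 1265 W = 1.265 kW
Energy = 1.265 kW × 99 h = 125.235 kWh
Tier 1 (0–40 kWh): 40 × £0.30 = £12
Above 40 kWh: 85.235 × £0.33 = £28.12755
Bill = £40.13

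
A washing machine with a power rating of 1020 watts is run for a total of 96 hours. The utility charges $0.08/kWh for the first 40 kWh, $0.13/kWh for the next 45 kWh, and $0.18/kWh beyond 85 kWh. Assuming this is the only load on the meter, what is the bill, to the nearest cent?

Energy = 1.02 kW × 96 h = 97.92 kWh
Tier 1 (0–40 kWh): 40 × $0.08 = $3.2
Tier 2 (40–85 kWh): 45 × $0.13 = $5.85
Above 85 kWh: 12.92 × $0.18 = $2.3256
Bill = $11.38

$11.38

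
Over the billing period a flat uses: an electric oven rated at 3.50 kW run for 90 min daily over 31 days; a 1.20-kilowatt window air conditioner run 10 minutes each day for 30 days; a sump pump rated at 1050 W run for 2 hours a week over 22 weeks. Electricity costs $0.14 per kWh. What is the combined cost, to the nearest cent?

electric oven: Runtime = 90 min × 31 = 2790 min = 46.5 h
electric oven: 3.5 kW × 46.5 h = 162.75 kWh
window air conditioner: Runtime = 10 min × 30 = 300 min = 5 h
window air conditioner: 1.2 kW × 5 h = 6 kWh
sump pump: Runtime = 2 h/week × 22 weeks = 44 h
sump pump: 1.05 kW × 44 h = 46.2 kWh
Total energy = 214.95 kWh
Cost = 214.95 × $0.14 = $30.09

$30.09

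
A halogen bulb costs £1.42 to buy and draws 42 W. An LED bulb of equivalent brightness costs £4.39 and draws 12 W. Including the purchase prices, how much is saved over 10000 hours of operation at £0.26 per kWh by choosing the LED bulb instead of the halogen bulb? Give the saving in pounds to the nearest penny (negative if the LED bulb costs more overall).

halogen bulb: £1.42 + (42/1000) kW × 10000 h × £0.26 = £1.42 + £109.2 = £110.62
LED bulb: £4.39 + (12/1000) kW × 10000 h × £0.26 = £4.39 + £31.2 = £35.59
Saving = £110.62 − £35.59 = £75.03

£75.03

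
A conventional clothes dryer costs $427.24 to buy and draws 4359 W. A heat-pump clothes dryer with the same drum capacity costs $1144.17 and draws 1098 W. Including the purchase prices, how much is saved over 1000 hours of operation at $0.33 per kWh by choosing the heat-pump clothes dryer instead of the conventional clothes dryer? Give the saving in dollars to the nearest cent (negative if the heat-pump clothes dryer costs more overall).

$359.20

conventional clothes dryer: $427.24 + (4359/1000) kW × 1000 h × $0.33 = $427.24 + $1438.47 = $1865.71
heat-pump clothes dryer: $1144.17 + (1098/1000) kW × 1000 h × $0.33 = $1144.17 + $362.34 = $1506.51
Saving = $1865.71 − $1506.51 = $359.2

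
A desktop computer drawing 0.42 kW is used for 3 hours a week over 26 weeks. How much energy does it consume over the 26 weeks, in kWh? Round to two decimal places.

32.76 kWh

Runtime = 3 h/week × 26 weeks = 78 h
Energy = 0.42 kW × 78 h = 32.76 kWh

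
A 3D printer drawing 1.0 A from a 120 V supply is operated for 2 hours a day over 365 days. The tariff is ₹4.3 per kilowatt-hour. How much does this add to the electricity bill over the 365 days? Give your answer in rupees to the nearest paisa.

₹376.68

Power = 1.0 A × 120 V = 120 W = 0.12 kW
Runtime = 2 h/day × 365 days = 730 h
Energy = 0.12 kW × 730 h = 87.6 kWh
Cost = 87.6 kWh × ₹4.3/kWh = ₹376.68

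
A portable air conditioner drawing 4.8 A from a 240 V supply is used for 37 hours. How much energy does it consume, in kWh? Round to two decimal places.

Power = 4.8 A × 240 V = 1152 W = 1.152 kW
Energy = 1.152 kW × 37 h = 42.624 kWh ≈ 42.62 kWh

42.62 kWh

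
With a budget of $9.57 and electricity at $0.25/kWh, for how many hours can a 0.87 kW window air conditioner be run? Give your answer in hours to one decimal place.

44.0 h

Energy available = $9.57 ÷ $0.25/kWh = 38.28 kWh
Hours = 38.28 kWh ÷ 0.87 kW = 44.0 h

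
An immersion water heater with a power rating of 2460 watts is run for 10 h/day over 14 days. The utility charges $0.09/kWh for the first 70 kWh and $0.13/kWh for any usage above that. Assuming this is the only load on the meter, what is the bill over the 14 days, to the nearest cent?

$41.97

Runtime = 10 h/day × 14 days = 140 h
Energy = 2.46 kW × 140 h = 344.4 kWh
Tier 1 (0–70 kWh): 70 × $0.09 = $6.3
Above 70 kWh: 274.4 × $0.13 = $35.672
Bill = $41.97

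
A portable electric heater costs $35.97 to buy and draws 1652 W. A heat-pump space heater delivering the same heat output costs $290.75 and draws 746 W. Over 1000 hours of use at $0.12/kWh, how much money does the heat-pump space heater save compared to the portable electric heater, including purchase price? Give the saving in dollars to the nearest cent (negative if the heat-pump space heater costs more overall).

portable electric heater: $35.97 + (1652/1000) kW × 1000 h × $0.12 = $35.97 + $198.24 = $234.21
heat-pump space heater: $290.75 + (746/1000) kW × 1000 h × $0.12 = $290.75 + $89.52 = $380.27
Saving = $234.21 − $380.27 = −$146.06

-$146.06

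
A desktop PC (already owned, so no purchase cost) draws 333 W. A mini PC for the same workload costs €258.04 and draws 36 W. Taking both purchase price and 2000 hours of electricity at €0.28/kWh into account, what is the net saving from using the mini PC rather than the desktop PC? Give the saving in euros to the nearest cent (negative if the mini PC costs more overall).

-€91.72

desktop PC: €0.00 + (333/1000) kW × 2000 h × €0.28 = €0.00 + €186.48 = €186.48
mini PC: €258.04 + (36/1000) kW × 2000 h × €0.28 = €258.04 + €20.16 = €278.2
Saving = €186.48 − €278.2 = −€91.72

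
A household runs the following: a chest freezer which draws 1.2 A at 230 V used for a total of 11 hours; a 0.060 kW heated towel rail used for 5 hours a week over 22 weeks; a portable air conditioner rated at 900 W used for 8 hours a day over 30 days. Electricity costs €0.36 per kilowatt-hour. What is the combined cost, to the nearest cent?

€81.23

chest freezer: Power = 1.2 A × 230 V = 276 W = 0.276 kW
chest freezer: 0.276 kW × 11 h = 3.036 kWh
heated towel rail: Runtime = 5 h/week × 22 weeks = 110 h
heated towel rail: 0.06 kW × 110 h = 6.6 kWh
portable air conditioner: Runtime = 8 h/day × 30 days = 240 h
portable air conditioner: 0.9 kW × 240 h = 216 kWh
Total energy = 225.636 kWh
Cost = 225.636 × €0.36 = €81.23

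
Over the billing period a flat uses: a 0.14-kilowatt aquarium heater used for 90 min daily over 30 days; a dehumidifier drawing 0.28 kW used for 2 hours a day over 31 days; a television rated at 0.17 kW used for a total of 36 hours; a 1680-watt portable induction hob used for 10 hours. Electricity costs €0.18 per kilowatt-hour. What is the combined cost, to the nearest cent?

€8.38

aquarium heater: Runtime = 90 min × 30 = 2700 min = 45 h
aquarium heater: 0.14 kW × 45 h = 6.3 kWh
dehumidifier: Runtime = 2 h/day × 31 days = 62 h
dehumidifier: 0.28 kW × 62 h = 17.36 kWh
television: 0.17 kW × 36 h = 6.12 kWh
portable induction hob: 1.68 kW × 10 h = 16.8 kWh
Total energy = 46.58 kWh
Cost = 46.58 × €0.18 = €8.38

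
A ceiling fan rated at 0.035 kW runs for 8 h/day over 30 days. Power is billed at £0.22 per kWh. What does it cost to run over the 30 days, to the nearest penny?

Runtime = 8 h/day × 30 days = 240 h
Energy = 0.035 kW × 240 h = 8.4 kWh
Cost = 8.4 kWh × £0.22/kWh = £1.85

£1.85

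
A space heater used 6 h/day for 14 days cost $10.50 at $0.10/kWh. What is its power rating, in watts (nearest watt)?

1250 W

Energy = $10.50 ÷ $0.10/kWh = 105 kWh
Runtime = 6 h/day × 14 days = 84 h
Power = 105 kWh ÷ 84 h = 1.25 kW = 1250 W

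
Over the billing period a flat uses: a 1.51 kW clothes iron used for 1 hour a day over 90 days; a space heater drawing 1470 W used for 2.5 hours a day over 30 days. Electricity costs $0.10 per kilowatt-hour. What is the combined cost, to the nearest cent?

$24.62

clothes iron: Runtime = 1 h/day × 90 days = 90 h
clothes iron: 1.51 kW × 90 h = 135.9 kWh
space heater: Runtime = 2.5 h/day × 30 days = 75 h
space heater: 1.47 kW × 75 h = 110.25 kWh
Total energy = 246.15 kWh
Cost = 246.15 × $0.10 = $24.62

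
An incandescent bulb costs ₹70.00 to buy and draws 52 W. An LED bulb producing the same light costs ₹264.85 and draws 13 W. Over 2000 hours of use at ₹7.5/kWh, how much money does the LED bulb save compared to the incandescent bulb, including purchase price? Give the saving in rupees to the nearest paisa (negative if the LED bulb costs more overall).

incandescent bulb: ₹70.00 + (52/1000) kW × 2000 h × ₹7.5 = ₹70.00 + ₹780 = ₹850
LED bulb: ₹264.85 + (13/1000) kW × 2000 h × ₹7.5 = ₹264.85 + ₹195 = ₹459.85
Saving = ₹850 − ₹459.85 = ₹390.15

₹390.15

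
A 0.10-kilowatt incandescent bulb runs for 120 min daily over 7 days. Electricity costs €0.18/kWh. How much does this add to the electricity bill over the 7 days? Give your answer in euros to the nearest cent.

Runtime = 120 min × 7 = 840 min = 14 h
Energy = 0.1 kW × 14 h = 1.4 kWh
Cost = 1.4 kWh × €0.18/kWh = €0.25

€0.25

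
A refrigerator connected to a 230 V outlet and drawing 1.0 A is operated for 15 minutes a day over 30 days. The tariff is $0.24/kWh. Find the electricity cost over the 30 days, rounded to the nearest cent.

$0.41

Power = 1.0 A × 230 V = 230 W = 0.23 kW
Runtime = 15 min × 30 = 450 min = 7.5 h
Energy = 0.23 kW × 7.5 h = 1.725 kWh
Cost = 1.725 kWh × $0.24/kWh = $0.41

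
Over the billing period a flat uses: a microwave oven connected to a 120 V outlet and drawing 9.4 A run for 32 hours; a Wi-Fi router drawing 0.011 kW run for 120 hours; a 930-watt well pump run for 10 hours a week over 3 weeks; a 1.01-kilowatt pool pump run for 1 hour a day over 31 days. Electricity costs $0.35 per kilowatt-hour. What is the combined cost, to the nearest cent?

microwave oven: Power = 9.4 A × 120 V = 1128 W = 1.128 kW
microwave oven: 1.128 kW × 32 h = 36.096 kWh
Wi-Fi router: 0.011 kW × 120 h = 1.32 kWh
well pump: Runtime = 10 h/week × 3 weeks = 30 h
well pump: 0.93 kW × 30 h = 27.9 kWh
pool pump: Runtime = 1 h/day × 31 days = 31 h
pool pump: 1.01 kW × 31 h = 31.31 kWh
Total energy = 96.626 kWh
Cost = 96.626 × $0.35 = $33.82

$33.82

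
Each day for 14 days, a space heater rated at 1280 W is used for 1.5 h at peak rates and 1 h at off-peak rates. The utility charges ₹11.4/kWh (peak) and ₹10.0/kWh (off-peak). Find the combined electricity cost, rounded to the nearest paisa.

₹485.63

Peak energy = 1.28 kW × 1.5 h × 14 = 26.88 kWh
Off-peak energy = 1.28 kW × 1 h × 14 = 17.92 kWh
Cost = 26.88 × ₹11.4 + 17.92 × ₹10.0 = ₹306.432 + ₹179.2 = ₹485.63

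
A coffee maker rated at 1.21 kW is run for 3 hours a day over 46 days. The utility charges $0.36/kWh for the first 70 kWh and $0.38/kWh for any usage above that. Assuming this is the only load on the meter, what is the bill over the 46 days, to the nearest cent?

Runtime = 3 h/day × 46 days = 138 h
Energy = 1.21 kW × 138 h = 166.98 kWh
Tier 1 (0–70 kWh): 70 × $0.36 = $25.2
Above 70 kWh: 96.98 × $0.38 = $36.8524
Bill = $62.05

$62.05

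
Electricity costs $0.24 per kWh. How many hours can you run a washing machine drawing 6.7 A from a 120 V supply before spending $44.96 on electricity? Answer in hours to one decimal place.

Power = 6.7 A × 120 V = 804 W = 0.804 kW
Energy available = $44.96 ÷ $0.24/kWh = 187.3333 kWh
Hours = 187.3333 kWh ÷ 0.804 kW = 233.0 h

233.0 h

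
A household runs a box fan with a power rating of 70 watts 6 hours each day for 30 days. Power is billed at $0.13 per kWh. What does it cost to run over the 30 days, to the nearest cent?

$1.64

Runtime = 6 h/day × 30 days = 180 h
Energy = 0.07 kW × 180 h = 12.6 kWh
Cost = 12.6 kWh × $0.13/kWh = $1.64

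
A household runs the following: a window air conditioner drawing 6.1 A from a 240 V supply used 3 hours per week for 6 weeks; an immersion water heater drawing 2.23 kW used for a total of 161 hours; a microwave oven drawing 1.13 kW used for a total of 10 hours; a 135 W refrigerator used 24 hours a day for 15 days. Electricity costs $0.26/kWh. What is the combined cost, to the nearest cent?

$115.77

window air conditioner: Power = 6.1 A × 240 V = 1464 W = 1.464 kW
window air conditioner: Runtime = 3 h/week × 6 weeks = 18 h
window air conditioner: 1.464 kW × 18 h = 26.352 kWh
immersion water heater: 2.23 kW × 161 h = 359.03 kWh
microwave oven: 1.13 kW × 10 h = 11.3 kWh
refrigerator: Runtime = 24 h × 15 = 360 h
refrigerator: 0.135 kW × 360 h = 48.6 kWh
Total energy = 445.282 kWh
Cost = 445.282 × $0.26 = $115.77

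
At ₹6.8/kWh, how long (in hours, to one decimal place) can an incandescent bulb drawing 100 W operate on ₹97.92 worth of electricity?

Energy available = ₹97.92 ÷ ₹6.8/kWh = 14.4 kWh
Hours = 14.4 kWh ÷ 0.1 kW = 144.0 h

144.0 h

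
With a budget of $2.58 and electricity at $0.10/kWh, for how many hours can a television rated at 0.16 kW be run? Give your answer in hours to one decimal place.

Energy available = $2.58 ÷ $0.10/kWh = 25.8 kWh
Hours = 25.8 kWh ÷ 0.16 kW = 161.3 h

161.3 h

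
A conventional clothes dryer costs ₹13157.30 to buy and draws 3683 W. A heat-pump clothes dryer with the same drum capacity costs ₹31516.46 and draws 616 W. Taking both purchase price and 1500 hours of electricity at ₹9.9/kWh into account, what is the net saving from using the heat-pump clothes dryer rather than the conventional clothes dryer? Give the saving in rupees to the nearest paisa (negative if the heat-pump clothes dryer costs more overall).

conventional clothes dryer: ₹13157.30 + (3683/1000) kW × 1500 h × ₹9.9 = ₹13157.30 + ₹54692.55 = ₹67849.85
heat-pump clothes dryer: ₹31516.46 + (616/1000) kW × 1500 h × ₹9.9 = ₹31516.46 + ₹9147.6 = ₹40664.06
Saving = ₹67849.85 − ₹40664.06 = ₹27185.79

₹27185.79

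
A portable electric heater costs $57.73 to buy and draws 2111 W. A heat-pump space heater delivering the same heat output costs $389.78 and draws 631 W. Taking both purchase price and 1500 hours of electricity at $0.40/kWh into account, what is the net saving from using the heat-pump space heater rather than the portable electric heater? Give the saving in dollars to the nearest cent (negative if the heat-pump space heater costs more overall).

$555.95

portable electric heater: $57.73 + (2111/1000) kW × 1500 h × $0.40 = $57.73 + $1266.6 = $1324.33
heat-pump space heater: $389.78 + (631/1000) kW × 1500 h × $0.40 = $389.78 + $378.6 = $768.38
Saving = $1324.33 − $768.38 = $555.95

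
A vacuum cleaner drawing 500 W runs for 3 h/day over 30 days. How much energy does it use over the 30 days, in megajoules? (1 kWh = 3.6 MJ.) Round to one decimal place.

Runtime = 3 h/day × 30 days = 90 h
Energy = 0.5 kW × 90 h = 45 kWh
= 45 × 3.6 MJ = 162.0 MJ

162.0 MJ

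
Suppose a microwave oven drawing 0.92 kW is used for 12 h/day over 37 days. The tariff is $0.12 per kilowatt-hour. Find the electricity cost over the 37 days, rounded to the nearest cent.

Runtime = 12 h/day × 37 days = 444 h
Energy = 0.92 kW × 444 h = 408.48 kWh
Cost = 408.48 kWh × $0.12/kWh = $49.02

$49.02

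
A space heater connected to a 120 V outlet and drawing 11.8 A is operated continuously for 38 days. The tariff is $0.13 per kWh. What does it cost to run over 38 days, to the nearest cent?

Power = 11.8 A × 120 V = 1416 W = 1.416 kW
Runtime = 24 h × 38 = 912 h
Energy = 1.416 kW × 912 h = 1291.392 kWh
Cost = 1291.392 kWh × $0.13/kWh = $167.88

$167.88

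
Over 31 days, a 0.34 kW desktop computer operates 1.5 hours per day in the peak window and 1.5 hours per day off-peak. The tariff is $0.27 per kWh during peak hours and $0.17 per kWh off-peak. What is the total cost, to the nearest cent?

Peak energy = 0.34 kW × 1.5 h × 31 = 15.81 kWh
Off-peak energy = 0.34 kW × 1.5 h × 31 = 15.81 kWh
Cost = 15.81 × $0.27 + 15.81 × $0.17 = $4.2687 + $2.6877 = $6.96

$6.96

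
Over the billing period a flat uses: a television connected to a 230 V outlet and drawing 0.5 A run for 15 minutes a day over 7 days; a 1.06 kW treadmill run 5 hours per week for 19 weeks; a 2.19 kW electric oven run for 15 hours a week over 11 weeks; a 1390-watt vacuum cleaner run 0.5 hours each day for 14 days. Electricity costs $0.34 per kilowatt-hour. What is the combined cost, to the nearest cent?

television: Power = 0.5 A × 230 V = 115 W = 0.115 kW
television: Runtime = 15 min × 7 = 105 min = 1.75 h
television: 0.115 kW × 1.75 h = 0.20125 kWh
treadmill: Runtime = 5 h/week × 19 weeks = 95 h
treadmill: 1.06 kW × 95 h = 100.7 kWh
electric oven: Runtime = 15 h/week × 11 weeks = 165 h
electric oven: 2.19 kW × 165 h = 361.35 kWh
vacuum cleaner: Runtime = 0.5 h/day × 14 days = 7 h
vacuum cleaner: 1.39 kW × 7 h = 9.73 kWh
Total energy = 471.98125 kWh
Cost = 471.98125 × $0.34 = $160.47

$160.47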